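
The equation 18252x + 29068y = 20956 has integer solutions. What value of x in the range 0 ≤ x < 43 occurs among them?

33

gcd(18252, 29068) = 676 (Euclid: 29068 = 1·18252 + 10816; 18252 = 1·10816 + 7436; 10816 = 1·7436 + 3380; 7436 = 2·3380 + 676; 3380 = 5·676 + 0), and 676 | 20956.
Extended Euclid: 18252·(8) + 29068·(-5) = 676. Scale by 31: x₀ = 248.
General solution x = x₀ + 43t; reducing mod 43 gives x = 33 (and y = -20).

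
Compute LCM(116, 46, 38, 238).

6032348

lcm(116, 46) = 116·46/gcd = 5336/2 = 2668
lcm(2668, 38) = 2668·38/gcd = 101384/2 = 50692
lcm(50692, 238) = 50692·238/gcd = 12064696/2 = 6032348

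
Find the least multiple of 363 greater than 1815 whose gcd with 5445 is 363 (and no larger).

5445 = 363·15. Any x with gcd(x, 5445) = 363 is a multiple of 363, say 363s, with s coprime to 15.
Need s > 1815/363, so s ≥ 6. First s ≥ 6 with gcd(s, 15) = 1 is s = 7. Thus x = 363·7 = 2541.

2541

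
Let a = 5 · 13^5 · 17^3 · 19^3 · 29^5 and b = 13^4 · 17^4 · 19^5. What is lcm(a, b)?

max exponent per prime: 5 · 13^5 · 17^4 · 19^5 · 29^5 = 7874816555290783279417015

7874816555290783279417015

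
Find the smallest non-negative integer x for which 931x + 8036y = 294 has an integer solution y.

78

gcd(931, 8036) = 49 (Euclid: 8036 = 8·931 + 588; 931 = 1·588 + 343; 588 = 1·343 + 245; 343 = 1·245 + 98; 245 = 2·98 + 49; 98 = 2·49 + 0), and 49 | 294.
Extended Euclid: 931·(-69) + 8036·(8) = 49. Scale by 6: x₀ = -414.
General solution x = x₀ + 164t; reducing mod 164 gives x = 78 (and y = -9).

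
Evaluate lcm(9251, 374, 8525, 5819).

128951076650

9251 = 11 · 29²; 374 = 2 · 11 · 17; 8525 = 5² · 11 · 31; 5819 = 11 · 23²
lcm takes max exponent of each prime: 2 · 5² · 11 · 17 · 23² · 29² · 31 = 128951076650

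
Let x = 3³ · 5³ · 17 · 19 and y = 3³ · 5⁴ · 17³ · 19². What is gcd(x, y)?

1090125

min exponent per shared prime: 3³ · 5³ · 17 · 19 = 1090125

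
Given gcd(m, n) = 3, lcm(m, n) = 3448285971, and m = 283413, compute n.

36501

Using mn = gcd(m,n)·lcm(m,n) = 3·3448285971 = 10344857913, we get n = 10344857913/283413 = 36501.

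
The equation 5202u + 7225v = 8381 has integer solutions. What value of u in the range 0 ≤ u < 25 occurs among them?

Reduce mod 7225: 5202u ≡ 8381 (mod 7225). With g = gcd(5202, 7225) = 289 dividing 8381, divide through: 18u ≡ 29 (mod 25).
Since gcd(18, 25) = 1, u ≡ 29·(18)⁻¹ ≡ 3 (mod 25). Smallest non-negative: 3.

3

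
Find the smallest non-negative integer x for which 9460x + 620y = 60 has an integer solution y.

Reduce mod 620: 9460x ≡ 60 (mod 620). With g = gcd(9460, 620) = 20 dividing 60, divide through: 473x ≡ 3 (mod 31).
Since gcd(473, 31) = 1, x ≡ 3·(473)⁻¹ ≡ 12 (mod 31). Smallest non-negative: 12.

12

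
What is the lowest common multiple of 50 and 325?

650

gcd first: 325 = 6·50 + 25; 50 = 2·25 + 0 → gcd = 25
lcm = 50·325/gcd = 16250/25 = 650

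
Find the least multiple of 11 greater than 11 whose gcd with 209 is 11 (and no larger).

Multiples of 11 above 11: 11·2, 11·3, … . Need the cofactor coprime to 209/11 = 19.
Checking s = 2, 3, … the first with gcd(s, 19) = 1 is s = 2, giving 22.

22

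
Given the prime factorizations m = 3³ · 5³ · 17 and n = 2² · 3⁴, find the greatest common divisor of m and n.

min exponent per shared prime: 3³ = 27

27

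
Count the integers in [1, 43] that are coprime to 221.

Prime factors of 221: 13, 17. Count integers ≤ 43 divisible by none of them.
By inclusion–exclusion: 43 − ⌊43/13⌋ − ⌊43/17⌋ + ⌊43/221⌋ = 38.

38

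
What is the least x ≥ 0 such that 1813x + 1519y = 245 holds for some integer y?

Euclid: 1813 = 1·1519 + 294; 1519 = 5·294 + 49; 294 = 6·49 + 0 → gcd = 49; 245 = 49·5.
Back-substitution yields 1813·(-5) + 1519·(6) = 49, so one solution is x = -5·5 = -25, y = 6·5 = 30.
Solutions in x differ by 1519/49 = 31; the one in [0, 31) is -25 mod 31 = 6.

6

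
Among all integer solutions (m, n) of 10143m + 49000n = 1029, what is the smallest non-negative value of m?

Euclid: 49000 = 4·10143 + 8428; 10143 = 1·8428 + 1715; 8428 = 4·1715 + 1568; 1715 = 1·1568 + 147; 1568 = 10·147 + 98; 147 = 1·98 + 49; 98 = 2·49 + 0 → gcd = 49; 1029 = 49·21.
Back-substitution yields 10143·(343) + 49000·(-71) = 49, so one solution is m = 343·21 = 7203, n = -71·21 = -1491.
Solutions in m differ by 49000/49 = 1000; the one in [0, 1000) is 7203 mod 1000 = 203.

203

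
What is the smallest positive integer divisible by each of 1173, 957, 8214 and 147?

1173 = 3 · 17 · 23; 957 = 3 · 11 · 29; 8214 = 2 · 3 · 37²; 147 = 3 · 7²
lcm takes max exponent of each prime: 2 · 3 · 7² · 11 · 17 · 23 · 29 · 37² = 50201676294

50201676294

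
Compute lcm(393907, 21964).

gcd first: 393907 = 17·21964 + 20519; 21964 = 1·20519 + 1445; 20519 = 14·1445 + 289; 1445 = 5·289 + 0 → gcd = 289
lcm = 393907·21964/gcd = 8651773348/289 = 29936932

29936932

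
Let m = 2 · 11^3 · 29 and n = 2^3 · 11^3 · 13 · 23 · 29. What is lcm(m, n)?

92328808

max exponent per prime: 2^3 · 11^3 · 13 · 23 · 29 = 92328808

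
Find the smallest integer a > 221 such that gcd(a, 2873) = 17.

2873 = 17·169. Any a with gcd(a, 2873) = 17 is a multiple of 17, say 17s, with s coprime to 169.
Need s > 221/17, so s ≥ 14. First s ≥ 14 with gcd(s, 169) = 1 is s = 14. Thus a = 17·14 = 238.

238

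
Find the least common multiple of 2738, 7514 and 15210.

6017699610

lcm(2738, 7514) = 2738·7514/gcd = 20573332/2 = 10286666
lcm(10286666, 15210) = 10286666·15210/gcd = 156460189860/26 = 6017699610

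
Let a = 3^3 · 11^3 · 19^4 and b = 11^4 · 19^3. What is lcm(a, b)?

max exponent per prime: 3^3 · 11^4 · 19^4 = 51516803547

51516803547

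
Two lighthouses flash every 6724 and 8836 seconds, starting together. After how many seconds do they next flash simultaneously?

6724 = 2² · 41²; 8836 = 2² · 47²
max exponents: 2² · 41² · 47² = 14853316

14853316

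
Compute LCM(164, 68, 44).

164 = 2² · 41; 68 = 2² · 17; 44 = 2² · 11
lcm takes max exponent of each prime: 2² · 11 · 17 · 41 = 30668

30668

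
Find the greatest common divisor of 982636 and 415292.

Euclid: 982636 = 2·415292 + 152052; 415292 = 2·152052 + 111188; 152052 = 1·111188 + 40864; 111188 = 2·40864 + 29460; 40864 = 1·29460 + 11404; 29460 = 2·11404 + 6652; 11404 = 1·6652 + 4752; 6652 = 1·4752 + 1900; 4752 = 2·1900 + 952; 1900 = 1·952 + 948; 952 = 1·948 + 4; 948 = 237·4 + 0. Last nonzero remainder: 4.

4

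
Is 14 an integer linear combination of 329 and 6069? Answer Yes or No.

gcd(329, 6069): 6069 = 18·329 + 147; 329 = 2·147 + 35; 147 = 4·35 + 7; 35 = 5·7 + 0 → 7
7 divides 14, so a solution exists.

Yes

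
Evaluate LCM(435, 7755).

224895

gcd first: 7755 = 17·435 + 360; 435 = 1·360 + 75; 360 = 4·75 + 60; 75 = 1·60 + 15; 60 = 4·15 + 0 → gcd = 15
lcm = 435·7755/gcd = 3373425/15 = 224895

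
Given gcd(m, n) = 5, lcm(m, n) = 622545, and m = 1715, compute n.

1815

Using mn = gcd(m,n)·lcm(m,n) = 5·622545 = 3112725, we get n = 3112725/1715 = 1815.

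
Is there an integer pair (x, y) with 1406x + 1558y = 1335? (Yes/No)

No

By Bézout, 1406x + 1558y = 1335 has integer solutions iff gcd(1406, 1558) | 1335.
Euclid: 1558 = 1·1406 + 152; 1406 = 9·152 + 38; 152 = 4·38 + 0. gcd = 38; 1335 mod 38 = 5. No.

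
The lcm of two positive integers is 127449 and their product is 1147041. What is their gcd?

gcd·lcm = product, so gcd = 1147041/127449 = 9.

9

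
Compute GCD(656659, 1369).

656659 = 17 · 19² · 107
1369 = 37²
Common: 1 = 1

1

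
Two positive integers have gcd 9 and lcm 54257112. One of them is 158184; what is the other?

p·q = gcd·lcm = 9·54257112 = 488314008, so q = 488314008/158184 = 3087.

3087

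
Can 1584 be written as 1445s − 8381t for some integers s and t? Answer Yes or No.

gcd(1445, 8381): 8381 = 5·1445 + 1156; 1445 = 1·1156 + 289; 1156 = 4·289 + 0 → 289
289 does not divide 1584, so a solution does not exist.

No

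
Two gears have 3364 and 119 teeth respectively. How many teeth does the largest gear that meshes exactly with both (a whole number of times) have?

Euclid: 3364 = 28·119 + 32; 119 = 3·32 + 23; 32 = 1·23 + 9; 23 = 2·9 + 5; 9 = 1·5 + 4; 5 = 1·4 + 1; 4 = 4·1 + 0. Last nonzero remainder: 1.

1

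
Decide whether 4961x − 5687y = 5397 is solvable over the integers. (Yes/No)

gcd(4961, 5687): 5687 = 1·4961 + 726; 4961 = 6·726 + 605; 726 = 1·605 + 121; 605 = 5·121 + 0 → 121
121 does not divide 5397, so a solution does not exist.

No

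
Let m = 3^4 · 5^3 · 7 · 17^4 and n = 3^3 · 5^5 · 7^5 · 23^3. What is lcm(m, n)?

max exponent per prime: 3^4 · 5^5 · 7^5 · 17^4 · 23^3 = 4323191109154903125

4323191109154903125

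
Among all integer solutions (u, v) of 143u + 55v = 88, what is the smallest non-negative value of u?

1

gcd(143, 55) = 11 (Euclid: 143 = 2·55 + 33; 55 = 1·33 + 22; 33 = 1·22 + 11; 22 = 2·11 + 0), and 11 | 88.
Extended Euclid: 143·(2) + 55·(-5) = 11. Scale by 8: u₀ = 16.
General solution u = u₀ + 5t; reducing mod 5 gives u = 1 (and v = -1).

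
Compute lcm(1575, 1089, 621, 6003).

1575 = 3² · 5² · 7; 1089 = 3² · 11²; 621 = 3³ · 23; 6003 = 3² · 23 · 29
lcm takes max exponent of each prime: 3³ · 5² · 7 · 11² · 23 · 29 = 381340575

381340575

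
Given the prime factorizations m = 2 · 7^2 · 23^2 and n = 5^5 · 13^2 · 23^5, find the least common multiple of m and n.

max exponent per prime: 2 · 5^5 · 7^2 · 13^2 · 23^5 = 333120977393750

333120977393750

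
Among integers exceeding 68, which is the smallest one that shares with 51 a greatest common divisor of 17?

gcd(m, 51) = 17 forces 17 | m; write m = 17s. Then gcd(17s, 17·3) = 17·gcd(s, 3), so need gcd(s, 3) = 1.
17s > 68 gives s ≥ 5. The least s ≥ 5 coprime to 3 is 5, so m = 17·5 = 85.

85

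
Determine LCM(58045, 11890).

138031010

gcd first: 58045 = 4·11890 + 10485; 11890 = 1·10485 + 1405; 10485 = 7·1405 + 650; 1405 = 2·650 + 105; 650 = 6·105 + 20; 105 = 5·20 + 5; 20 = 4·5 + 0 → gcd = 5
lcm = 58045·11890/gcd = 690155050/5 = 138031010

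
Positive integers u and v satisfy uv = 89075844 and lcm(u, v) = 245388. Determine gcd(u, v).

363

From gcd × lcm = uv: gcd = 89075844 / 245388 = 363.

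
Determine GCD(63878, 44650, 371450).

gcd(63878, 44650): 63878 = 1·44650 + 19228; 44650 = 2·19228 + 6194; 19228 = 3·6194 + 646; 6194 = 9·646 + 380; 646 = 1·380 + 266; 380 = 1·266 + 114; 266 = 2·114 + 38; 114 = 3·38 + 0 → 38
gcd(38, 371450): 371450 = 9775·38 + 0 → 38

38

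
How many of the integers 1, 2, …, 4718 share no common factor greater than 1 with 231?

2451

231 = 3·7·11. Inclusion–exclusion on these primes:
4718 − ⌊4718/3⌋ − ⌊4718/7⌋ − ⌊4718/11⌋ + ⌊4718/21⌋ + ⌊4718/33⌋ + ⌊4718/77⌋ − ⌊4718/231⌋ = 2451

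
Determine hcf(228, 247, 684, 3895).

19

gcd(228, 247): 247 = 1·228 + 19; 228 = 12·19 + 0 → 19
gcd(19, 684): 684 = 36·19 + 0 → 19
gcd(19, 3895): 3895 = 205·19 + 0 → 19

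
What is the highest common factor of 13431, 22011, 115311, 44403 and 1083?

13431 = 3 · 11² · 37; 22011 = 3 · 11 · 23 · 29; 115311 = 3 · 7 · 17² · 19; 44403 = 3 · 19² · 41; 1083 = 3 · 19²
gcd takes min exponent of each prime: 3 = 3

3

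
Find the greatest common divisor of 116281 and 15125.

116281 = 11² · 31²
15125 = 5³ · 11²
Common: 11² = 121

121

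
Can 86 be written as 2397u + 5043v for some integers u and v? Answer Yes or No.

By Bézout, 2397u + 5043v = 86 has integer solutions iff gcd(2397, 5043) | 86.
Euclid: 5043 = 2·2397 + 249; 2397 = 9·249 + 156; 249 = 1·156 + 93; 156 = 1·93 + 63; 93 = 1·63 + 30; 63 = 2·30 + 3; 30 = 10·3 + 0. gcd = 3; 86 mod 3 = 2. No.

No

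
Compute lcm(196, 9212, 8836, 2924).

196 = 2² · 7²; 9212 = 2² · 7² · 47; 8836 = 2² · 47²; 2924 = 2² · 17 · 43
lcm takes max exponent of each prime: 2² · 7² · 17 · 43 · 47² = 316496684

316496684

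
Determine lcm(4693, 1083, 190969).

4693 = 13 · 19²; 1083 = 3 · 19²; 190969 = 19² · 23²
lcm takes max exponent of each prime: 3 · 13 · 19² · 23² = 7447791

7447791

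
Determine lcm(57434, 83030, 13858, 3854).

57434 = 2 · 13 · 47²; 83030 = 2 · 5 · 19² · 23; 13858 = 2 · 13² · 41; 3854 = 2 · 41 · 47
lcm takes max exponent of each prime: 2 · 5 · 13² · 19² · 23 · 41 · 47² = 1270870547830

1270870547830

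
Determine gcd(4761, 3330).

Euclid: 4761 = 1·3330 + 1431; 3330 = 2·1431 + 468; 1431 = 3·468 + 27; 468 = 17·27 + 9; 27 = 3·9 + 0. Last nonzero remainder: 9.

9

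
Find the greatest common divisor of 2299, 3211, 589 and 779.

19

2299 = 11² · 19; 3211 = 13² · 19; 589 = 19 · 31; 779 = 19 · 41
gcd takes min exponent of each prime: 19 = 19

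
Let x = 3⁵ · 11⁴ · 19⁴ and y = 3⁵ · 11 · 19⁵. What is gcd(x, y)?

348348033

min exponent per shared prime: 3⁵ · 11 · 19⁴ = 348348033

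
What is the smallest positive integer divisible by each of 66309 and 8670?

191633010

gcd first: 66309 = 7·8670 + 5619; 8670 = 1·5619 + 3051; 5619 = 1·3051 + 2568; 3051 = 1·2568 + 483; 2568 = 5·483 + 153; 483 = 3·153 + 24; 153 = 6·24 + 9; 24 = 2·9 + 6; 9 = 1·6 + 3; 6 = 2·3 + 0 → gcd = 3
lcm = 66309·8670/gcd = 574899030/3 = 191633010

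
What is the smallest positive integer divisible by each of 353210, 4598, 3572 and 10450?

1826095700

353210 = 2 · 5 · 11 · 13² · 19; 4598 = 2 · 11² · 19; 3572 = 2² · 19 · 47; 10450 = 2 · 5² · 11 · 19
lcm takes max exponent of each prime: 2² · 5² · 11² · 13² · 19 · 47 = 1826095700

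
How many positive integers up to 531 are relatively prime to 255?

255 = 3·5·17. Inclusion–exclusion on these primes:
531 − ⌊531/3⌋ − ⌊531/5⌋ − ⌊531/17⌋ + ⌊531/15⌋ + ⌊531/51⌋ + ⌊531/85⌋ − ⌊531/255⌋ = 266

266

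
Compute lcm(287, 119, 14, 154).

287 = 7 · 41; 119 = 7 · 17; 14 = 2 · 7; 154 = 2 · 7 · 11
lcm takes max exponent of each prime: 2 · 7 · 11 · 17 · 41 = 107338

107338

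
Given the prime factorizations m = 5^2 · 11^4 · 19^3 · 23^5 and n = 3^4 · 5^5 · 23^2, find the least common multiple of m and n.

max exponent per prime: 3^4 · 5^5 · 11^4 · 19^3 · 23^5 = 163608462775711490625

163608462775711490625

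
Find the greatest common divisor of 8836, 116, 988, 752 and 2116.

4

8836 = 2² · 47²; 116 = 2² · 29; 988 = 2² · 13 · 19; 752 = 2⁴ · 47; 2116 = 2² · 23²
gcd takes min exponent of each prime: 2² = 4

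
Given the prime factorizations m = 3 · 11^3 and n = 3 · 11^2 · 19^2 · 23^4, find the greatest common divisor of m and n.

min exponent per shared prime: 3 · 11^2 = 363

363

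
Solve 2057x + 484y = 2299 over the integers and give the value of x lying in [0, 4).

Euclid: 2057 = 4·484 + 121; 484 = 4·121 + 0 → gcd = 121; 2299 = 121·19.
Back-substitution yields 2057·(1) + 484·(-4) = 121, so one solution is x = 1·19 = 19, y = -4·19 = -76.
Solutions in x differ by 484/121 = 4; the one in [0, 4) is 19 mod 4 = 3.

3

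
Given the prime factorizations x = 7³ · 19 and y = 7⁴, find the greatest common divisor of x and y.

min exponent per shared prime: 7³ = 343

343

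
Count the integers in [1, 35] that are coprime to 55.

25

Prime factors of 55: 5, 11. Count integers ≤ 35 divisible by none of them.
By inclusion–exclusion: 35 − ⌊35/5⌋ − ⌊35/11⌋ + ⌊35/55⌋ = 25.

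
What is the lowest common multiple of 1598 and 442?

20774

gcd first: 1598 = 3·442 + 272; 442 = 1·272 + 170; 272 = 1·170 + 102; 170 = 1·102 + 68; 102 = 1·68 + 34; 68 = 2·34 + 0 → gcd = 34
lcm = 1598·442/gcd = 706316/34 = 20774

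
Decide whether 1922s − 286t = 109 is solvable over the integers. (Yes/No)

gcd(1922, 286): 1922 = 6·286 + 206; 286 = 1·206 + 80; 206 = 2·80 + 46; 80 = 1·46 + 34; 46 = 1·34 + 12; 34 = 2·12 + 10; 12 = 1·10 + 2; 10 = 5·2 + 0 → 2
2 does not divide 109, so a solution does not exist.

No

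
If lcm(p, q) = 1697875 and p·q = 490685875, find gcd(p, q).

From gcd × lcm = pq: gcd = 490685875 / 1697875 = 289.

289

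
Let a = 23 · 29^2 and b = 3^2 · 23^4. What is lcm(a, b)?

max exponent per prime: 3^2 · 23^4 · 29^2 = 2118116529

2118116529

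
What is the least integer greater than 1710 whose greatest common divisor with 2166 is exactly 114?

1824

gcd(a, 2166) = 114 forces 114 | a; write a = 114s. Then gcd(114s, 114·19) = 114·gcd(s, 19), so need gcd(s, 19) = 1.
114s > 1710 gives s ≥ 16. The least s ≥ 16 coprime to 19 is 16, so a = 114·16 = 1824.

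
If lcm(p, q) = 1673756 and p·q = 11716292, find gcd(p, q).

7

From gcd × lcm = pq: gcd = 11716292 / 1673756 = 7.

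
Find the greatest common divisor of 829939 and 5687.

829939 = 11² · 19³
5687 = 11² · 47
Common: 11² = 121

121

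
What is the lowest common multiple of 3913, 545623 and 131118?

3913 = 7 · 13 · 43; 545623 = 13 · 19 · 47²; 131118 = 2 · 3 · 13 · 41²
lcm takes max exponent of each prime: 2 · 3 · 7 · 13 · 19 · 41² · 43 · 47² = 1656449226978

1656449226978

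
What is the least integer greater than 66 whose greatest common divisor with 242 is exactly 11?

gcd(x, 242) = 11 forces 11 | x; write x = 11s. Then gcd(11s, 11·22) = 11·gcd(s, 22), so need gcd(s, 22) = 1.
11s > 66 gives s ≥ 7. The least s ≥ 7 coprime to 22 is 7, so x = 11·7 = 77.

77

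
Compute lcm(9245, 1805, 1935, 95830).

9245 = 5 · 43²; 1805 = 5 · 19²; 1935 = 3² · 5 · 43; 95830 = 2 · 5 · 7 · 37²
lcm takes max exponent of each prime: 2 · 3² · 5 · 7 · 19² · 37² · 43² = 575689237830

575689237830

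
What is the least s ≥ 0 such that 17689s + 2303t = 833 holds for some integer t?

2

Euclid: 17689 = 7·2303 + 1568; 2303 = 1·1568 + 735; 1568 = 2·735 + 98; 735 = 7·98 + 49; 98 = 2·49 + 0 → gcd = 49; 833 = 49·17.
Back-substitution yields 17689·(-22) + 2303·(169) = 49, so one solution is s = -22·17 = -374, t = 169·17 = 2873.
Solutions in s differ by 2303/49 = 47; the one in [0, 47) is -374 mod 47 = 2.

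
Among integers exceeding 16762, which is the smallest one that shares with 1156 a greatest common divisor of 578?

gcd(a, 1156) = 578 forces 578 | a; write a = 578s. Then gcd(578s, 578·2) = 578·gcd(s, 2), so need gcd(s, 2) = 1.
578s > 16762 gives s ≥ 30. The least s ≥ 30 coprime to 2 is 31, so a = 578·31 = 17918.

17918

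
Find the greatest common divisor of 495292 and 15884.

Euclid: 495292 = 31·15884 + 2888; 15884 = 5·2888 + 1444; 2888 = 2·1444 + 0. Last nonzero remainder: 1444.

1444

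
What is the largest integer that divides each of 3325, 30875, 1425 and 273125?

gcd(3325, 30875): 30875 = 9·3325 + 950; 3325 = 3·950 + 475; 950 = 2·475 + 0 → 475
gcd(475, 1425): 1425 = 3·475 + 0 → 475
gcd(475, 273125): 273125 = 575·475 + 0 → 475

475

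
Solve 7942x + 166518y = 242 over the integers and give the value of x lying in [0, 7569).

Euclid: 166518 = 20·7942 + 7678; 7942 = 1·7678 + 264; 7678 = 29·264 + 22; 264 = 12·22 + 0 → gcd = 22; 242 = 22·11.
Back-substitution yields 7942·(-629) + 166518·(30) = 22, so one solution is x = -629·11 = -6919, y = 30·11 = 330.
Solutions in x differ by 166518/22 = 7569; the one in [0, 7569) is -6919 mod 7569 = 650.

650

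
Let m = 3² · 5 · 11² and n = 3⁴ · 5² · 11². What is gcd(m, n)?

5445

min exponent per shared prime: 3² · 5 · 11² = 5445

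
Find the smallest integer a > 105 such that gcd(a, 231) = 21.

126

Multiples of 21 above 105: 21·6, 21·7, … . Need the cofactor coprime to 231/21 = 11.
Checking s = 6, 7, … the first with gcd(s, 11) = 1 is s = 6, giving 126.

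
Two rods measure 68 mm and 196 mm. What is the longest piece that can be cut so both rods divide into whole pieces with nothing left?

Euclid: 196 = 2·68 + 60; 68 = 1·60 + 8; 60 = 7·8 + 4; 8 = 2·4 + 0. Last nonzero remainder: 4.

4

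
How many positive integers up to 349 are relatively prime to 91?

277

Prime factors of 91: 7, 13. Count integers ≤ 349 divisible by none of them.
By inclusion–exclusion: 349 − ⌊349/7⌋ − ⌊349/13⌋ + ⌊349/91⌋ = 277.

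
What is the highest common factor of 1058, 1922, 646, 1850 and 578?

2

1058 = 2 · 23²; 1922 = 2 · 31²; 646 = 2 · 17 · 19; 1850 = 2 · 5² · 37; 578 = 2 · 17²
gcd takes min exponent of each prime: 2 = 2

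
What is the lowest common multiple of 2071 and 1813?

2071 = 19 · 109; 1813 = 7² · 37
max exponents: 7² · 19 · 37 · 109 = 3754723

3754723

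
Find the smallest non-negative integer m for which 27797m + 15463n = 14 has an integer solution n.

Reduce mod 15463: 27797m ≡ 14 (mod 15463). With g = gcd(27797, 15463) = 7 dividing 14, divide through: 3971m ≡ 2 (mod 2209).
Since gcd(3971, 2209) = 1, m ≡ 2·(3971)⁻¹ ≡ 1359 (mod 2209). Smallest non-negative: 1359.

1359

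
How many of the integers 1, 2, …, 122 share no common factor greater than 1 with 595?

595 = 5·7·17. Inclusion–exclusion on these primes:
122 − ⌊122/5⌋ − ⌊122/7⌋ − ⌊122/17⌋ + ⌊122/35⌋ + ⌊122/85⌋ + ⌊122/119⌋ − ⌊122/595⌋ = 79

79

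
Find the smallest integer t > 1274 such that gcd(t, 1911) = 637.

2548

1911 = 637·3. Any t with gcd(t, 1911) = 637 is a multiple of 637, say 637s, with s coprime to 3.
Need s > 1274/637, so s ≥ 3. First s ≥ 3 with gcd(s, 3) = 1 is s = 4. Thus t = 637·4 = 2548.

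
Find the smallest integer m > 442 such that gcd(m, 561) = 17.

476

Multiples of 17 above 442: 17·27, 17·28, … . Need the cofactor coprime to 561/17 = 33.
Checking s = 27, 28, … the first with gcd(s, 33) = 1 is s = 28, giving 476.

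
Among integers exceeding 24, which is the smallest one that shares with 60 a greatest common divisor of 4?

60 = 4·15. Any x with gcd(x, 60) = 4 is a multiple of 4, say 4s, with s coprime to 15.
Need s > 24/4, so s ≥ 7. First s ≥ 7 with gcd(s, 15) = 1 is s = 7. Thus x = 4·7 = 28.

28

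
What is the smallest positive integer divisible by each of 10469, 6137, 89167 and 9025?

10469 = 19² · 29; 6137 = 17 · 19²; 89167 = 13 · 19³; 9025 = 5² · 19²
lcm takes max exponent of each prime: 5² · 13 · 17 · 19³ · 29 = 1098983275

1098983275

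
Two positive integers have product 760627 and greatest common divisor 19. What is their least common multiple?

gcd·lcm = product, so lcm = 760627/19 = 40033.

40033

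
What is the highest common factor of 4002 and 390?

Euclid: 4002 = 10·390 + 102; 390 = 3·102 + 84; 102 = 1·84 + 18; 84 = 4·18 + 12; 18 = 1·12 + 6; 12 = 2·6 + 0. Last nonzero remainder: 6.

6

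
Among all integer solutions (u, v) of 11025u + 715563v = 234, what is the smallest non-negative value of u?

29661

Reduce mod 715563: 11025u ≡ 234 (mod 715563). With g = gcd(11025, 715563) = 9 dividing 234, divide through: 1225u ≡ 26 (mod 79507).
Since gcd(1225, 79507) = 1, u ≡ 26·(1225)⁻¹ ≡ 29661 (mod 79507). Smallest non-negative: 29661.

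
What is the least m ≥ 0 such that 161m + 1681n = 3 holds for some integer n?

1065

gcd(161, 1681) = 1 (Euclid: 1681 = 10·161 + 71; 161 = 2·71 + 19; 71 = 3·19 + 14; 19 = 1·14 + 5; 14 = 2·5 + 4; 5 = 1·4 + 1; 4 = 4·1 + 0), and 1 | 3.
Extended Euclid: 161·(355) + 1681·(-34) = 1. Scale by 3: m₀ = 1065.
General solution m = m₀ + 1681t; reducing mod 1681 gives m = 1065 (and n = -102).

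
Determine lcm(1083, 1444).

4332

gcd first: 1444 = 1·1083 + 361; 1083 = 3·361 + 0 → gcd = 361
lcm = 1083·1444/gcd = 1563852/361 = 4332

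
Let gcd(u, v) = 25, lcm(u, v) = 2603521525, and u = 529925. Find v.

u·v = gcd·lcm = 25·2603521525 = 65088038125, so v = 65088038125/529925 = 122825.

122825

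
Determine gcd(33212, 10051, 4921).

19

gcd(33212, 10051): 33212 = 3·10051 + 3059; 10051 = 3·3059 + 874; 3059 = 3·874 + 437; 874 = 2·437 + 0 → 437
gcd(437, 4921): 4921 = 11·437 + 114; 437 = 3·114 + 95; 114 = 1·95 + 19; 95 = 5·19 + 0 → 19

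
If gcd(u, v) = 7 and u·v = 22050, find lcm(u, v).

Since gcd(u,v)·lcm(u,v) = uv, lcm = 22050/7 = 3150.

3150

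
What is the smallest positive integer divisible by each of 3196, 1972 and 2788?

3196 = 2² · 17 · 47; 1972 = 2² · 17 · 29; 2788 = 2² · 17 · 41
lcm takes max exponent of each prime: 2² · 17 · 29 · 41 · 47 = 3800044

3800044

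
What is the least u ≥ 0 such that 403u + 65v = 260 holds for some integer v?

Euclid: 403 = 6·65 + 13; 65 = 5·13 + 0 → gcd = 13; 260 = 13·20.
Back-substitution yields 403·(1) + 65·(-6) = 13, so one solution is u = 1·20 = 20, v = -6·20 = -120.
Solutions in u differ by 65/13 = 5; the one in [0, 5) is 20 mod 5 = 0.

0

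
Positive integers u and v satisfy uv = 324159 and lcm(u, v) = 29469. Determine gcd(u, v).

From gcd × lcm = uv: gcd = 324159 / 29469 = 11.

11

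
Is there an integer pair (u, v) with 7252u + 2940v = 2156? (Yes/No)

gcd(7252, 2940): 7252 = 2·2940 + 1372; 2940 = 2·1372 + 196; 1372 = 7·196 + 0 → 196
196 divides 2156, so a solution exists.

Yes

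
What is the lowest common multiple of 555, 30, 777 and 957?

2478630

lcm(555, 30) = 555·30/gcd = 16650/15 = 1110
lcm(1110, 777) = 1110·777/gcd = 862470/111 = 7770
lcm(7770, 957) = 7770·957/gcd = 7435890/3 = 2478630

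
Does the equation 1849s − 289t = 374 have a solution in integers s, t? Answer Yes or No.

Yes

gcd(1849, 289): 1849 = 6·289 + 115; 289 = 2·115 + 59; 115 = 1·59 + 56; 59 = 1·56 + 3; 56 = 18·3 + 2; 3 = 1·2 + 1; 2 = 2·1 + 0 → 1
1 divides 374, so a solution exists.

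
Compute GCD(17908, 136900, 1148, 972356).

17908 = 2² · 11² · 37; 136900 = 2² · 5² · 37²; 1148 = 2² · 7 · 41; 972356 = 2² · 7² · 11² · 41
gcd takes min exponent of each prime: 2² = 4

4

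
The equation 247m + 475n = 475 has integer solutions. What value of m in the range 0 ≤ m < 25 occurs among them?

Euclid: 475 = 1·247 + 228; 247 = 1·228 + 19; 228 = 12·19 + 0 → gcd = 19; 475 = 19·25.
Back-substitution yields 247·(2) + 475·(-1) = 19, so one solution is m = 2·25 = 50, n = -1·25 = -25.
Solutions in m differ by 475/19 = 25; the one in [0, 25) is 50 mod 25 = 0.

0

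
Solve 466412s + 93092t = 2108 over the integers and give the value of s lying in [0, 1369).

100

Euclid: 466412 = 5·93092 + 952; 93092 = 97·952 + 748; 952 = 1·748 + 204; 748 = 3·204 + 136; 204 = 1·136 + 68; 136 = 2·68 + 0 → gcd = 68; 2108 = 68·31.
Back-substitution yields 466412·(489) + 93092·(-2450) = 68, so one solution is s = 489·31 = 15159, t = -2450·31 = -75950.
Solutions in s differ by 93092/68 = 1369; the one in [0, 1369) is 15159 mod 1369 = 100.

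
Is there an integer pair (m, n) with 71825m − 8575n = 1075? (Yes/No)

By Bézout, 71825m − 8575n = 1075 has integer solutions iff gcd(71825, 8575) | 1075.
Euclid: 71825 = 8·8575 + 3225; 8575 = 2·3225 + 2125; 3225 = 1·2125 + 1100; 2125 = 1·1100 + 1025; 1100 = 1·1025 + 75; 1025 = 13·75 + 50; 75 = 1·50 + 25; 50 = 2·25 + 0. gcd = 25; 1075 mod 25 = 0. Yes.

Yes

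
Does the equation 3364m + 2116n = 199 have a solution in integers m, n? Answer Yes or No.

No

By Bézout, 3364m + 2116n = 199 has integer solutions iff gcd(3364, 2116) | 199.
Euclid: 3364 = 1·2116 + 1248; 2116 = 1·1248 + 868; 1248 = 1·868 + 380; 868 = 2·380 + 108; 380 = 3·108 + 56; 108 = 1·56 + 52; 56 = 1·52 + 4; 52 = 13·4 + 0. gcd = 4; 199 mod 4 = 3. No.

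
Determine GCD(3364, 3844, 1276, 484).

4

3364 = 2² · 29²; 3844 = 2² · 31²; 1276 = 2² · 11 · 29; 484 = 2² · 11²
gcd takes min exponent of each prime: 2² = 4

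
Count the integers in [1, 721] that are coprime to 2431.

Prime factors of 2431: 11, 13, 17. Count integers ≤ 721 divisible by none of them.
By inclusion–exclusion: 721 − ⌊721/11⌋ − ⌊721/13⌋ − ⌊721/17⌋ + ⌊721/143⌋ + ⌊721/187⌋ + ⌊721/221⌋ − ⌊721/2431⌋ = 570.

570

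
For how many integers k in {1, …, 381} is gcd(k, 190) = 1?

145

Prime factors of 190: 2, 5, 19. Count integers ≤ 381 divisible by none of them.
By inclusion–exclusion: 381 − ⌊381/2⌋ − ⌊381/5⌋ − ⌊381/19⌋ + ⌊381/10⌋ + ⌊381/38⌋ + ⌊381/95⌋ − ⌊381/190⌋ = 145.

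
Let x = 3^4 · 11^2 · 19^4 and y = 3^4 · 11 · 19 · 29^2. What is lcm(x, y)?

max exponent per prime: 3^4 · 11^2 · 19^4 · 29^2 = 1074189217761

1074189217761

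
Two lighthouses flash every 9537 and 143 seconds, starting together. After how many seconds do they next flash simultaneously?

123981

9537 = 3 · 11 · 17²; 143 = 11 · 13
max exponents: 3 · 11 · 13 · 17² = 123981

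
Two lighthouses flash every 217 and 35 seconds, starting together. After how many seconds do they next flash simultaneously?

217 = 7 · 31; 35 = 5 · 7
max exponents: 5 · 7 · 31 = 1085

1085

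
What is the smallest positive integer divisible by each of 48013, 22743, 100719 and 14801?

549220707

48013 = 7 · 19³; 22743 = 3² · 7 · 19²; 100719 = 3² · 19² · 31; 14801 = 19² · 41
lcm takes max exponent of each prime: 3² · 7 · 19³ · 31 · 41 = 549220707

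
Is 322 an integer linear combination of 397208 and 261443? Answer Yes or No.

Yes

gcd(397208, 261443): 397208 = 1·261443 + 135765; 261443 = 1·135765 + 125678; 135765 = 1·125678 + 10087; 125678 = 12·10087 + 4634; 10087 = 2·4634 + 819; 4634 = 5·819 + 539; 819 = 1·539 + 280; 539 = 1·280 + 259; 280 = 1·259 + 21; 259 = 12·21 + 7; 21 = 3·7 + 0 → 7
7 divides 322, so a solution exists.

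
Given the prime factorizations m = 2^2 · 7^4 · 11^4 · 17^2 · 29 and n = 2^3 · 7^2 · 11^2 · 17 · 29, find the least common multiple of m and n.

2356941092968

max exponent per prime: 2^3 · 7^4 · 11^4 · 17^2 · 29 = 2356941092968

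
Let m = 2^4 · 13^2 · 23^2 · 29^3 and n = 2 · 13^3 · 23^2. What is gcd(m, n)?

min exponent per shared prime: 2 · 13^2 · 23^2 = 178802

178802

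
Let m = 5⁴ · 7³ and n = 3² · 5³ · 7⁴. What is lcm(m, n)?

max exponent per prime: 3² · 5⁴ · 7⁴ = 13505625

13505625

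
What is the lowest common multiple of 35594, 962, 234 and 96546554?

1189550091834

35594 = 2 · 13 · 37²; 962 = 2 · 13 · 37; 234 = 2 · 3² · 13; 96546554 = 2 · 13 · 41² · 47²
lcm takes max exponent of each prime: 2 · 3² · 13 · 37² · 41² · 47² = 1189550091834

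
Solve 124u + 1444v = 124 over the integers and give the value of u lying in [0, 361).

1

Reduce mod 1444: 124u ≡ 124 (mod 1444). With g = gcd(124, 1444) = 4 dividing 124, divide through: 31u ≡ 31 (mod 361).
Since gcd(31, 361) = 1, u ≡ 31·(31)⁻¹ ≡ 1 (mod 361). Smallest non-negative: 1.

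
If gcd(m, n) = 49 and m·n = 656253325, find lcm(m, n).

For any two positive integers, gcd × lcm equals their product. Hence lcm = 656253325 / 49 = 13392925.

13392925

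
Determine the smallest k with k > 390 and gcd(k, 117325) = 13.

403

117325 = 13·9025. Any k with gcd(k, 117325) = 13 is a multiple of 13, say 13s, with s coprime to 9025.
Need s > 390/13, so s ≥ 31. First s ≥ 31 with gcd(s, 9025) = 1 is s = 31. Thus k = 13·31 = 403.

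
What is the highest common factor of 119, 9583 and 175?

119 = 7 · 17; 9583 = 7 · 37²; 175 = 5² · 7
gcd takes min exponent of each prime: 7 = 7

7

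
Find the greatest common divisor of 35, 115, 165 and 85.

gcd(35, 115): 115 = 3·35 + 10; 35 = 3·10 + 5; 10 = 2·5 + 0 → 5
gcd(5, 165): 165 = 33·5 + 0 → 5
gcd(5, 85): 85 = 17·5 + 0 → 5

5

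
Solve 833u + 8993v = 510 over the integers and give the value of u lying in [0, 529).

33

Euclid: 8993 = 10·833 + 663; 833 = 1·663 + 170; 663 = 3·170 + 153; 170 = 1·153 + 17; 153 = 9·17 + 0 → gcd = 17; 510 = 17·30.
Back-substitution yields 833·(54) + 8993·(-5) = 17, so one solution is u = 54·30 = 1620, v = -5·30 = -150.
Solutions in u differ by 8993/17 = 529; the one in [0, 529) is 1620 mod 529 = 33.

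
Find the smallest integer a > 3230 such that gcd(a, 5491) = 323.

3553

Multiples of 323 above 3230: 323·11, 323·12, … . Need the cofactor coprime to 5491/323 = 17.
Checking s = 11, 12, … the first with gcd(s, 17) = 1 is s = 11, giving 3553.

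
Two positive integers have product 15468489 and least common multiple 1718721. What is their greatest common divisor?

9

From gcd × lcm = uv: gcd = 15468489 / 1718721 = 9.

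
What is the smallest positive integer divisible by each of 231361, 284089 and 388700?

894511034300

231361 = 13² · 37²; 284089 = 13² · 41²; 388700 = 2² · 5² · 13² · 23
lcm takes max exponent of each prime: 2² · 5² · 13² · 23 · 37² · 41² = 894511034300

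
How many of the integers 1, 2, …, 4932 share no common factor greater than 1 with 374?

2110

Prime factors of 374: 2, 11, 17. Count integers ≤ 4932 divisible by none of them.
By inclusion–exclusion: 4932 − ⌊4932/2⌋ − ⌊4932/11⌋ − ⌊4932/17⌋ + ⌊4932/22⌋ + ⌊4932/34⌋ + ⌊4932/187⌋ − ⌊4932/374⌋ = 2110.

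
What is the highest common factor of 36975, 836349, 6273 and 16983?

51

gcd(36975, 836349): 836349 = 22·36975 + 22899; 36975 = 1·22899 + 14076; 22899 = 1·14076 + 8823; 14076 = 1·8823 + 5253; 8823 = 1·5253 + 3570; 5253 = 1·3570 + 1683; 3570 = 2·1683 + 204; 1683 = 8·204 + 51; 204 = 4·51 + 0 → 51
gcd(51, 6273): 6273 = 123·51 + 0 → 51
gcd(51, 16983): 16983 = 333·51 + 0 → 51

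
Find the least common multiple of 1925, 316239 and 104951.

10775843925

lcm(1925, 316239) = 1925·316239/gcd = 608760075/77 = 7905975
lcm(7905975, 104951) = 7905975·104951/gcd = 829739982225/77 = 10775843925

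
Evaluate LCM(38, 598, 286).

38 = 2 · 19; 598 = 2 · 13 · 23; 286 = 2 · 11 · 13
lcm takes max exponent of each prime: 2 · 11 · 13 · 19 · 23 = 124982

124982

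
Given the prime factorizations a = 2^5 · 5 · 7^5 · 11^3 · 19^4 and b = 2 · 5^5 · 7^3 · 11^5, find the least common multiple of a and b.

max exponent per prime: 2^5 · 5^5 · 7^5 · 11^5 · 19^4 = 35275081812439700000

35275081812439700000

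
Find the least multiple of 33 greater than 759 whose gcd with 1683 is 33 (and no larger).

825

Multiples of 33 above 759: 33·24, 33·25, … . Need the cofactor coprime to 1683/33 = 51.
Checking s = 24, 25, … the first with gcd(s, 51) = 1 is s = 25, giving 825.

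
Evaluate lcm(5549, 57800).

320732200

gcd first: 57800 = 10·5549 + 2310; 5549 = 2·2310 + 929; 2310 = 2·929 + 452; 929 = 2·452 + 25; 452 = 18·25 + 2; 25 = 12·2 + 1; 2 = 2·1 + 0 → gcd = 1
lcm = 5549·57800/gcd = 320732200/1 = 320732200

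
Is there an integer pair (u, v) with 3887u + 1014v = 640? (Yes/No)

By Bézout, 3887u + 1014v = 640 has integer solutions iff gcd(3887, 1014) | 640.
Euclid: 3887 = 3·1014 + 845; 1014 = 1·845 + 169; 845 = 5·169 + 0. gcd = 169; 640 mod 169 = 133. No.

No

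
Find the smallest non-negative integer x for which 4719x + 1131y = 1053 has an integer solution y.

Euclid: 4719 = 4·1131 + 195; 1131 = 5·195 + 156; 195 = 1·156 + 39; 156 = 4·39 + 0 → gcd = 39; 1053 = 39·27.
Back-substitution yields 4719·(6) + 1131·(-25) = 39, so one solution is x = 6·27 = 162, y = -25·27 = -675.
Solutions in x differ by 1131/39 = 29; the one in [0, 29) is 162 mod 29 = 17.

17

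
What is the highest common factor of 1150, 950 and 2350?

50

gcd(1150, 950): 1150 = 1·950 + 200; 950 = 4·200 + 150; 200 = 1·150 + 50; 150 = 3·50 + 0 → 50
gcd(50, 2350): 2350 = 47·50 + 0 → 50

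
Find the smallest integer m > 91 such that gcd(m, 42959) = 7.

Multiples of 7 above 91: 7·14, 7·15, … . Need the cofactor coprime to 42959/7 = 6137.
Checking s = 14, 15, … the first with gcd(s, 6137) = 1 is s = 14, giving 98.

98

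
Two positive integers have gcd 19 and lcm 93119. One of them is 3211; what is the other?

Using pq = gcd(p,q)·lcm(p,q) = 19·93119 = 1769261, we get q = 1769261/3211 = 551.

551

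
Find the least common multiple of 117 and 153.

gcd first: 153 = 1·117 + 36; 117 = 3·36 + 9; 36 = 4·9 + 0 → gcd = 9
lcm = 117·153/gcd = 17901/9 = 1989

1989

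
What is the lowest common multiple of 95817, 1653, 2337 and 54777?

2670323973

95817 = 3 · 19 · 41²; 1653 = 3 · 19 · 29; 2337 = 3 · 19 · 41; 54777 = 3 · 19 · 31²
lcm takes max exponent of each prime: 3 · 19 · 29 · 31² · 41² = 2670323973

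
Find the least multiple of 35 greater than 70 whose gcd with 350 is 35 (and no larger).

350 = 35·10. Any m with gcd(m, 350) = 35 is a multiple of 35, say 35s, with s coprime to 10.
Need s > 70/35, so s ≥ 3. First s ≥ 3 with gcd(s, 10) = 1 is s = 3. Thus m = 35·3 = 105.

105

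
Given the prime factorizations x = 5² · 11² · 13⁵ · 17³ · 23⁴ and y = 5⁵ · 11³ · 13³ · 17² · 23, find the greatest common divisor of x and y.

min exponent per shared prime: 5² · 11² · 13³ · 17² · 23 = 44175463475

44175463475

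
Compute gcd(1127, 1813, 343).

49

gcd(1127, 1813): 1813 = 1·1127 + 686; 1127 = 1·686 + 441; 686 = 1·441 + 245; 441 = 1·245 + 196; 245 = 1·196 + 49; 196 = 4·49 + 0 → 49
gcd(49, 343): 343 = 7·49 + 0 → 49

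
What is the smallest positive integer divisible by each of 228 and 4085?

49020

gcd first: 4085 = 17·228 + 209; 228 = 1·209 + 19; 209 = 11·19 + 0 → gcd = 19
lcm = 228·4085/gcd = 931380/19 = 49020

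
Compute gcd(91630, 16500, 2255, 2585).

91630 = 2 · 5 · 7² · 11 · 17; 16500 = 2² · 3 · 5³ · 11; 2255 = 5 · 11 · 41; 2585 = 5 · 11 · 47
gcd takes min exponent of each prime: 5 · 11 = 55

55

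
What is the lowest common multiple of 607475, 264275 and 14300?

607475 = 5² · 11 · 47²; 264275 = 5² · 11 · 31²; 14300 = 2² · 5² · 11 · 13
lcm takes max exponent of each prime: 2² · 5² · 11 · 13 · 31² · 47² = 30356740700

30356740700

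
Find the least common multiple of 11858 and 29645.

11858 = 2 · 7² · 11²; 29645 = 5 · 7² · 11²
max exponents: 2 · 5 · 7² · 11² = 59290

59290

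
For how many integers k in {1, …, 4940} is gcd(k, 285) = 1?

285 = 3·5·19. Inclusion–exclusion on these primes:
4940 − ⌊4940/3⌋ − ⌊4940/5⌋ − ⌊4940/19⌋ + ⌊4940/15⌋ + ⌊4940/57⌋ + ⌊4940/95⌋ − ⌊4940/285⌋ = 2496

2496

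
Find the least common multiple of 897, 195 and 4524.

897 = 3 · 13 · 23; 195 = 3 · 5 · 13; 4524 = 2² · 3 · 13 · 29
lcm takes max exponent of each prime: 2² · 3 · 5 · 13 · 23 · 29 = 520260

520260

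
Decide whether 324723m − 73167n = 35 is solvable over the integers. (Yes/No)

No

gcd(324723, 73167): 324723 = 4·73167 + 32055; 73167 = 2·32055 + 9057; 32055 = 3·9057 + 4884; 9057 = 1·4884 + 4173; 4884 = 1·4173 + 711; 4173 = 5·711 + 618; 711 = 1·618 + 93; 618 = 6·93 + 60; 93 = 1·60 + 33; 60 = 1·33 + 27; 33 = 1·27 + 6; 27 = 4·6 + 3; 6 = 2·3 + 0 → 3
3 does not divide 35, so a solution does not exist.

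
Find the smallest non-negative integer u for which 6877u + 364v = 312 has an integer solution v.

gcd(6877, 364) = 13 (Euclid: 6877 = 18·364 + 325; 364 = 1·325 + 39; 325 = 8·39 + 13; 39 = 3·13 + 0), and 13 | 312.
Extended Euclid: 6877·(9) + 364·(-170) = 13. Scale by 24: u₀ = 216.
General solution u = u₀ + 28t; reducing mod 28 gives u = 20 (and v = -377).

20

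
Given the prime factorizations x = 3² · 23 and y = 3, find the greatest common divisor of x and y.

3

min exponent per shared prime: 3 = 3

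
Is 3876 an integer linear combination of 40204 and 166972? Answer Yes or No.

By Bézout, 40204m + 166972n = 3876 has integer solutions iff gcd(40204, 166972) | 3876.
Euclid: 166972 = 4·40204 + 6156; 40204 = 6·6156 + 3268; 6156 = 1·3268 + 2888; 3268 = 1·2888 + 380; 2888 = 7·380 + 228; 380 = 1·228 + 152; 228 = 1·152 + 76; 152 = 2·76 + 0. gcd = 76; 3876 mod 76 = 0. Yes.

Yes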